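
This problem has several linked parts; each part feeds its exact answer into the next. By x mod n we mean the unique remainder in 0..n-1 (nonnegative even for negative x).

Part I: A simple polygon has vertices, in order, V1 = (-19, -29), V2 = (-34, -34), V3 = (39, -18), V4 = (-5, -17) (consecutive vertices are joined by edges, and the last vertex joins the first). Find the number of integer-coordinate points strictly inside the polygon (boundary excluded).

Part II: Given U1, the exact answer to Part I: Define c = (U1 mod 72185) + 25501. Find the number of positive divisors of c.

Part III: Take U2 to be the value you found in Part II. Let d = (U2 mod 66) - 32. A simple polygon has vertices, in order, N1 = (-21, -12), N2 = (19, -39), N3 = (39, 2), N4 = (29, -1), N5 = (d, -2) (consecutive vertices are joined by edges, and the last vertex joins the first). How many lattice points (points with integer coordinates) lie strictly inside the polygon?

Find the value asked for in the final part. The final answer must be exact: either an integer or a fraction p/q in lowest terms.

Part I: cross terms: (-19*-34 - -34*-29)=-340, (-34*-18 - 39*-34)=1938, (39*-17 - -5*-18)=-753, (-5*-29 - -19*-17)=-178; twice the area = |667| = 667; area = 667/2; boundary points = 5 + 1 + 1 + 2 = 9; strictly interior points = area - boundary/2 + 1 = 330; answer 330
Part II: U1 = 330; c = 25831; 25831 = 13 * 1987; number of divisors = (1+1) * (1+1) = 4; answer 4
Part III: U2 = 4; d = -28; cross terms: (-21*-39 - 19*-12)=1047, (19*2 - 39*-39)=1559, (39*-1 - 29*2)=-97, (29*-2 - -28*-1)=-86, (-28*-12 - -21*-2)=294; twice the area = |2717| = 2717; area = 2717/2; boundary points = 1 + 1 + 1 + 1 + 1 = 5; strictly interior points = area - boundary/2 + 1 = 1357; answer 1357

1357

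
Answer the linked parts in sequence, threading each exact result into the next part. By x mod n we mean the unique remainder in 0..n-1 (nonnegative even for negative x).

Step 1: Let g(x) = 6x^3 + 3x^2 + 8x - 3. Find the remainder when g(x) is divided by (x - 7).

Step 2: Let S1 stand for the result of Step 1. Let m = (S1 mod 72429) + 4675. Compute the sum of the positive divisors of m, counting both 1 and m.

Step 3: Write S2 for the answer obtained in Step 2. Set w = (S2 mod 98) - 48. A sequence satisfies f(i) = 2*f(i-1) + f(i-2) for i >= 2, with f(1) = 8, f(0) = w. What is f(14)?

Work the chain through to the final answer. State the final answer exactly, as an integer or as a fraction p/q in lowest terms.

Step 1: remainder = value at the root: 6*(7)^3 + 3*(7)^2 + 8*(7)^1 - 3 = (2058) + (147) + (56) + (-3) = 2258; answer 2258
Step 2: S1 = 2258; m = 6933; 6933 = 3 * 2311; sigma = (1 + 3) * (1 + 2311) = 4 * 2312 = 9248; answer 9248
Step 3: S2 = 9248; w = -12; f(2) = 2*(8) + 1*(-12) = 4; iterating: f(2)=4, f(3)=16, f(4)=36, f(5)=88, f(6)=212, f(7)=512, f(8)=1236, f(9)=2984, f(10)=7204, f(11)=17392, f(12)=41988, f(13)=101368, f(14)=244724; answer 244724

244724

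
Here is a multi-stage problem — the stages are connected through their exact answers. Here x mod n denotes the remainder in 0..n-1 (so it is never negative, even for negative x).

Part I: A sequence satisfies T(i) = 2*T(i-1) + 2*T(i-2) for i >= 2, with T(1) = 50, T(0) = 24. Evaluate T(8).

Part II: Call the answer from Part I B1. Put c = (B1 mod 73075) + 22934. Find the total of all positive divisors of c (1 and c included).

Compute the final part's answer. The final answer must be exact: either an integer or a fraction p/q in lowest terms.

166968

Part I: T(2) = 2*(50) + 2*(24) = 148; iterating: T(2)=148, T(3)=396, T(4)=1088, T(5)=2968, T(6)=8112, T(7)=22160, T(8)=60544; answer 60544
Part II: B1 = 60544; c = 83478; 83478 = 2 * 3 * 13913; sigma = (1 + 2) * (1 + 3) * (1 + 13913) = 3 * 4 * 13914 = 166968; answer 166968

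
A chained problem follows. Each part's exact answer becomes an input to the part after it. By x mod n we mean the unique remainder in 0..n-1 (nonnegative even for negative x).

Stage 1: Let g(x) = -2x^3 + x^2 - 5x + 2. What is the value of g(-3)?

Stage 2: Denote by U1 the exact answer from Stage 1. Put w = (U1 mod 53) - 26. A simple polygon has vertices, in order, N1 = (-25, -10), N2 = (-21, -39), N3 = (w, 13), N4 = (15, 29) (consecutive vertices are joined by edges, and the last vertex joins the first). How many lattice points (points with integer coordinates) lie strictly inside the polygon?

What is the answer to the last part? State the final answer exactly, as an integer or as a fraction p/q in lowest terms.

Stage 1: -2*(-3)^3 + 1*(-3)^2 - 5*(-3)^1 + 2 = (54) + (9) + (15) + (2) = 80; answer 80
Stage 2: U1 = 80; w = 1; cross terms: (-25*-39 - -21*-10)=765, (-21*13 - 1*-39)=-234, (1*29 - 15*13)=-166, (15*-10 - -25*29)=575; twice the area = |940| = 940; area = 470; boundary points = 1 + 2 + 2 + 1 = 6; strictly interior points = area - boundary/2 + 1 = 468; answer 468

468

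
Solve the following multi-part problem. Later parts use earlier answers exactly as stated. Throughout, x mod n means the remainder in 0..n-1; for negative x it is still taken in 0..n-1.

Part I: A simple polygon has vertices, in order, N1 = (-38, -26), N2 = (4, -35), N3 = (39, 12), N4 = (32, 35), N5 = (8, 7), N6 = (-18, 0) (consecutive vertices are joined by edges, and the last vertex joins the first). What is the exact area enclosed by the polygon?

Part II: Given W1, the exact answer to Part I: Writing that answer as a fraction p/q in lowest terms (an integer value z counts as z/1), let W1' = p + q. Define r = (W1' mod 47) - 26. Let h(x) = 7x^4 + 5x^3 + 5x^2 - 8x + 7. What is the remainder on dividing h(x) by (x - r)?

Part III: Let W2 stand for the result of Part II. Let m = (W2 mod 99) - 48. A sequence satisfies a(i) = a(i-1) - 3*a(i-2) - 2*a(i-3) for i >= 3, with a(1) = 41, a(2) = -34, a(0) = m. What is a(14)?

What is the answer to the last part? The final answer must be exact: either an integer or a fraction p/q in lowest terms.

Part I: cross terms: (-38*-35 - 4*-26)=1434, (4*12 - 39*-35)=1413, (39*35 - 32*12)=981, (32*7 - 8*35)=-56, (8*0 - -18*7)=126, (-18*-26 - -38*0)=468; twice the area = |4366| = 4366; area = 2183; answer 2183
Part II: W1 = 2183; threaded value p + q = 2184; r = -4; remainder = value at the root: 7*(-4)^4 + 5*(-4)^3 + 5*(-4)^2 - 8*(-4)^1 + 7 = (1792) + (-320) + (80) + (32) + (7) = 1591; answer 1591
Part III: W2 = 1591; m = -41; a(3) = 1*(-34) - 3*(41) - 2*(-41) = -75; iterating: a(3)=-75, a(4)=-55, a(5)=238, a(6)=553, a(7)=-51, a(8)=-2186, a(9)=-3139, a(10)=3521, a(11)=17310, a(12)=13025, a(13)=-45947, a(14)=-119642; answer -119642

-119642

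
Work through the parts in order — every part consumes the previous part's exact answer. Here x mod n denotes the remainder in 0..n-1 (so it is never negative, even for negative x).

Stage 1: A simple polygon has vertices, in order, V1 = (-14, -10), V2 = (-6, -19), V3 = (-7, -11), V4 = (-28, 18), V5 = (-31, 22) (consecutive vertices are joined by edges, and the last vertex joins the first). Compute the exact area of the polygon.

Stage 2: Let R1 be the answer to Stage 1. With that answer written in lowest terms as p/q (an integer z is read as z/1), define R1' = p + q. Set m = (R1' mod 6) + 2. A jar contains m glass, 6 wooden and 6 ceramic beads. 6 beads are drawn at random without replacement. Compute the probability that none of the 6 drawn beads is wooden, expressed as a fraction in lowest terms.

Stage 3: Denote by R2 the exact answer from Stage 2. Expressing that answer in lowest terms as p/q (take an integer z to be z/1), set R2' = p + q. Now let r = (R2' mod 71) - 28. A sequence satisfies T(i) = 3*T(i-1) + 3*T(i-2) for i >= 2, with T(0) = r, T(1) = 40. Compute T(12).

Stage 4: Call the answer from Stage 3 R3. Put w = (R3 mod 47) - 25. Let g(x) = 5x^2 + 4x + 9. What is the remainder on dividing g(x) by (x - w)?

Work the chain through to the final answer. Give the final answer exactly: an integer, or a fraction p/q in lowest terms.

Stage 1: cross terms: (-14*-19 - -6*-10)=206, (-6*-11 - -7*-19)=-67, (-7*18 - -28*-11)=-434, (-28*22 - -31*18)=-58, (-31*-10 - -14*22)=618; twice the area = |265| = 265; area = 265/2; answer 265/2
Stage 2: R1 = 265/2; threaded value p + q = 267; m = 5; total draws C(17,6) = 12376; favorable C(11,6) = 462; P = 33/884; answer 33/884
Stage 3: R2 = 33/884; threaded value p + q = 917; r = 37; T(2) = 3*(40) + 3*(37) = 231; iterating: T(2)=231, T(3)=813, T(4)=3132, T(5)=11835, T(6)=44901, T(7)=170208, T(8)=645327, T(9)=2446605, T(10)=9275796, T(11)=35167203, T(12)=133328997; answer 133328997
Stage 4: R3 = 133328997; w = -17; remainder = value at the root: 5*(-17)^2 + 4*(-17)^1 + 9 = (1445) + (-68) + (9) = 1386; answer 1386

1386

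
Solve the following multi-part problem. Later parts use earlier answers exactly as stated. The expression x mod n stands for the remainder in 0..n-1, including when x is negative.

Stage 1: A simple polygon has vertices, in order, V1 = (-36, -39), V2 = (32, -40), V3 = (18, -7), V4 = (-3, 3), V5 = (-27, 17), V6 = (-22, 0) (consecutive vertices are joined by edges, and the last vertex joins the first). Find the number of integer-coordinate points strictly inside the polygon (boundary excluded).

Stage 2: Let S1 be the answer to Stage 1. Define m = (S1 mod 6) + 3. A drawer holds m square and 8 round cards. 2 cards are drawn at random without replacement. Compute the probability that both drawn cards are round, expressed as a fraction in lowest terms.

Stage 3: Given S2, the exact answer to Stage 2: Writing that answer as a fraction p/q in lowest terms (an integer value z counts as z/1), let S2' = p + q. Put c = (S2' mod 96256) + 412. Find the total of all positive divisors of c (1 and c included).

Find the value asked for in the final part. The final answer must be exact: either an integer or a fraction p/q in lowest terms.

450

Stage 1: cross terms: (-36*-40 - 32*-39)=2688, (32*-7 - 18*-40)=496, (18*3 - -3*-7)=33, (-3*17 - -27*3)=30, (-27*0 - -22*17)=374, (-22*-39 - -36*0)=858; twice the area = |4479| = 4479; area = 4479/2; boundary points = 1 + 1 + 1 + 2 + 1 + 1 = 7; strictly interior points = area - boundary/2 + 1 = 2237; answer 2237
Stage 2: S1 = 2237; m = 8; total draws C(16,2) = 120; favorable C(8,2) = 28; P = 7/30; answer 7/30
Stage 3: S2 = 7/30; threaded value p + q = 37; c = 449; 449 is prime, so its only divisors are 1 and 449; sigma = 1 + 449 = 450; answer 450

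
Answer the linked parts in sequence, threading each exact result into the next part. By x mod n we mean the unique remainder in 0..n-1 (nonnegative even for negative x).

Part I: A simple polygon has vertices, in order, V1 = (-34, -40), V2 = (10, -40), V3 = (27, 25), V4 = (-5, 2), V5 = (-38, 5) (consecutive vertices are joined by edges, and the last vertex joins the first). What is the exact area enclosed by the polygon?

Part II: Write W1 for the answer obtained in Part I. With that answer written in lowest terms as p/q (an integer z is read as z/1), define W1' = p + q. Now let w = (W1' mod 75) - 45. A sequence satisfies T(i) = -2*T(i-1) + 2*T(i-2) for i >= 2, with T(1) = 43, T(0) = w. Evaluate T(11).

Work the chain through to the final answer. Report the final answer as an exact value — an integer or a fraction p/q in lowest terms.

972960

Part I: cross terms: (-34*-40 - 10*-40)=1760, (10*25 - 27*-40)=1330, (27*2 - -5*25)=179, (-5*5 - -38*2)=51, (-38*-40 - -34*5)=1690; twice the area = |5010| = 5010; area = 2505; answer 2505
Part II: W1 = 2505; threaded value p + q = 2506; w = -14; T(2) = -2*(43) + 2*(-14) = -114; iterating: T(2)=-114, T(3)=314, T(4)=-856, T(5)=2340, T(6)=-6392, T(7)=17464, T(8)=-47712, T(9)=130352, T(10)=-356128, T(11)=972960; answer 972960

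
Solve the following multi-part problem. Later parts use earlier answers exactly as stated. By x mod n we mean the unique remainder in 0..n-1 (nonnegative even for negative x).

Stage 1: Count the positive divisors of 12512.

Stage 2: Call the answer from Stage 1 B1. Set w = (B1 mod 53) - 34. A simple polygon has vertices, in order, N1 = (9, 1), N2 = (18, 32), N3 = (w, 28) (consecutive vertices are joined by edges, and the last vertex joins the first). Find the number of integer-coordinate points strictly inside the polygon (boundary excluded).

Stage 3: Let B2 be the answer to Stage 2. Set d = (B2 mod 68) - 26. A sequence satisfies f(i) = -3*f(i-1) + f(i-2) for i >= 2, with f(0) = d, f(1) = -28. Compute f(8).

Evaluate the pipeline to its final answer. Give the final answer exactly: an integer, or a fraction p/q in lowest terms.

Stage 1: 12512 = 2^5 * 17 * 23; number of divisors = (5+1) * (1+1) * (1+1) = 24; answer 24
Stage 2: B1 = 24; w = -10; cross terms: (9*32 - 18*1)=270, (18*28 - -10*32)=824, (-10*1 - 9*28)=-262; twice the area = |832| = 832; area = 416; boundary points = 1 + 4 + 1 = 6; strictly interior points = area - boundary/2 + 1 = 414; answer 414
Stage 3: B2 = 414; d = -20; f(2) = -3*(-28) + 1*(-20) = 64; iterating: f(2)=64, f(3)=-220, f(4)=724, f(5)=-2392, f(6)=7900, f(7)=-26092, f(8)=86176; answer 86176

86176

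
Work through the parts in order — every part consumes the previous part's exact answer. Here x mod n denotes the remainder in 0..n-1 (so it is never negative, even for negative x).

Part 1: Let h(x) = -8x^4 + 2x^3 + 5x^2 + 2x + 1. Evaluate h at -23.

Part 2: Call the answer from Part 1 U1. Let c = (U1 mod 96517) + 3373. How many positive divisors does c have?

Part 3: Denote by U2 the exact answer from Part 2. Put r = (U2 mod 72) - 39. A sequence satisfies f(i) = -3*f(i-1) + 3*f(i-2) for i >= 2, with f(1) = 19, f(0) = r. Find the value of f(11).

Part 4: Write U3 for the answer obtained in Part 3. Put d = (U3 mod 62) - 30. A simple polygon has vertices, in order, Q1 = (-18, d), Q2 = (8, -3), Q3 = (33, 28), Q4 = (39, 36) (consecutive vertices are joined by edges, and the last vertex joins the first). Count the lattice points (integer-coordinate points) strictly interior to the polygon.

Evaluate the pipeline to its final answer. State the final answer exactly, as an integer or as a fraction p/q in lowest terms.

156

Part 1: -8*(-23)^4 + 2*(-23)^3 + 5*(-23)^2 + 2*(-23)^1 + 1 = (-2238728) + (-24334) + (2645) + (-46) + (1) = -2260462; answer -2260462
Part 2: U1 = -2260462; c = 59319; 59319 = 3^3 * 13^3; number of divisors = (3+1) * (3+1) = 16; answer 16
Part 3: U2 = 16; r = -23; f(2) = -3*(19) + 3*(-23) = -126; iterating: f(2)=-126, f(3)=435, f(4)=-1683, f(5)=6354, f(6)=-24111, f(7)=91395, f(8)=-346518, f(9)=1313739, f(10)=-4980771, f(11)=18883530; answer 18883530
Part 4: U3 = 18883530; d = -26; cross terms: (-18*-3 - 8*-26)=262, (8*28 - 33*-3)=323, (33*36 - 39*28)=96, (39*-26 - -18*36)=-366; twice the area = |315| = 315; area = 315/2; boundary points = 1 + 1 + 2 + 1 = 5; strictly interior points = area - boundary/2 + 1 = 156; answer 156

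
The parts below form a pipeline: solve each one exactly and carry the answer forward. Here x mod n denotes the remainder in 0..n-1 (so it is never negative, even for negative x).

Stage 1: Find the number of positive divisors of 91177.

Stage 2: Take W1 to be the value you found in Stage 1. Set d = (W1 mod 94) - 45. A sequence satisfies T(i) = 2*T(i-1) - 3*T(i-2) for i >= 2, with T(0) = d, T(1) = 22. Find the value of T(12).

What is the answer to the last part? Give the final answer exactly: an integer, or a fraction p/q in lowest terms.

Stage 1: 91177 = 73 * 1249; number of divisors = (1+1) * (1+1) = 4; answer 4
Stage 2: W1 = 4; d = -41; T(2) = 2*(22) - 3*(-41) = 167; iterating: T(2)=167, T(3)=268, T(4)=35, T(5)=-734, T(6)=-1573, T(7)=-944, T(8)=2831, T(9)=8494, T(10)=8495, T(11)=-8492, T(12)=-42469; answer -42469

-42469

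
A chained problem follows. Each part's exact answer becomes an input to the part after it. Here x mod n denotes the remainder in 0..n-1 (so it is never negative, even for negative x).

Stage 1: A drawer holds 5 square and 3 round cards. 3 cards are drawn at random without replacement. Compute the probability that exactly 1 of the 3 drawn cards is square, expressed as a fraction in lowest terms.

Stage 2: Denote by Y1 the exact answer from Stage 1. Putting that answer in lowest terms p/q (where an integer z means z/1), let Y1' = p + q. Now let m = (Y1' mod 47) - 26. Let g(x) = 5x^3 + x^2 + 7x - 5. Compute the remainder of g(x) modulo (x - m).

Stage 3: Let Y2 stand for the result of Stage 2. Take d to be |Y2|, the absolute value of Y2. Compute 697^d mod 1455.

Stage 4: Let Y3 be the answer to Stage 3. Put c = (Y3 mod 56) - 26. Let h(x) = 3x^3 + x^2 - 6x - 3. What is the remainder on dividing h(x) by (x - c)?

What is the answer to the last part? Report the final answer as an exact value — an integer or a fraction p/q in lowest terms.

28095

Stage 1: total draws C(8,3) = 56; favorable C(5,1)*C(3,2) = 15; P = 15/56; answer 15/56
Stage 2: Y1 = 15/56; threaded value p + q = 71; m = -2; remainder = value at the root: 5*(-2)^3 + 1*(-2)^2 + 7*(-2)^1 - 5 = (-40) + (4) + (-14) + (-5) = -55; answer -55
Stage 3: Y2 = -55; d = 55; squarings mod 1455: 697^1=697, 697^2=1294, 697^4=1186, 697^8=1066, 697^16=1, 697^32=1; 697^55 = 697^1 * 697^2 * 697^4 * 697^16 * 697^32 = 943 (mod 1455); answer 943
Stage 4: Y3 = 943; c = 21; remainder = value at the root: 3*(21)^3 + 1*(21)^2 - 6*(21)^1 - 3 = (27783) + (441) + (-126) + (-3) = 28095; answer 28095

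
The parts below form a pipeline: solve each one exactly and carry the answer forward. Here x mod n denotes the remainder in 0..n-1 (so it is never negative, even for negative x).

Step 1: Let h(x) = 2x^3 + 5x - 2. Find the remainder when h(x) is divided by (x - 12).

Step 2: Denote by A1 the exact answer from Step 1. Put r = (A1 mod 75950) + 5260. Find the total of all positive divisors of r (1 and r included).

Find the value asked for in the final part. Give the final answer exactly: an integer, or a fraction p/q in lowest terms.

Step 1: remainder = value at the root: 2*(12)^3 + 5*(12)^1 - 2 = (3456) + (60) + (-2) = 3514; answer 3514
Step 2: A1 = 3514; r = 8774; 8774 = 2 * 41 * 107; sigma = (1 + 2) * (1 + 41) * (1 + 107) = 3 * 42 * 108 = 13608; answer 13608

13608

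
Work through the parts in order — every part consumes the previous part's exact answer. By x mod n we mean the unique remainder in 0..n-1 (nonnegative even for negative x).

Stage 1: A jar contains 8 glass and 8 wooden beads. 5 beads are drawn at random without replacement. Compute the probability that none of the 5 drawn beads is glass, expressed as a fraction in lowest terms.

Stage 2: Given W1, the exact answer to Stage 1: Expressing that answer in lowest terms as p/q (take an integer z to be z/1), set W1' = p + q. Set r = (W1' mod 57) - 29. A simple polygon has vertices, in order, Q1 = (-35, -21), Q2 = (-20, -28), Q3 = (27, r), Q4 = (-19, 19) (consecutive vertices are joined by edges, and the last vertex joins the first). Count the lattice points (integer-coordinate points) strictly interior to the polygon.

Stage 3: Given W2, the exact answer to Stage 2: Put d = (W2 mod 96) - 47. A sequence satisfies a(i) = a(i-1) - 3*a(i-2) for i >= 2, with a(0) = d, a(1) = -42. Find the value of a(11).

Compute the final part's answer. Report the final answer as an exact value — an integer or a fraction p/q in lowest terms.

Stage 1: total draws C(16,5) = 4368; favorable C(8,5) = 56; P = 1/78; answer 1/78
Stage 2: W1 = 1/78; threaded value p + q = 79; r = -7; cross terms: (-35*-28 - -20*-21)=560, (-20*-7 - 27*-28)=896, (27*19 - -19*-7)=380, (-19*-21 - -35*19)=1064; twice the area = |2900| = 2900; area = 1450; boundary points = 1 + 1 + 2 + 8 = 12; strictly interior points = area - boundary/2 + 1 = 1445; answer 1445
Stage 3: W2 = 1445; d = -42; a(2) = 1*(-42) - 3*(-42) = 84; iterating: a(2)=84, a(3)=210, a(4)=-42, a(5)=-672, a(6)=-546, a(7)=1470, a(8)=3108, a(9)=-1302, a(10)=-10626, a(11)=-6720; answer -6720

-6720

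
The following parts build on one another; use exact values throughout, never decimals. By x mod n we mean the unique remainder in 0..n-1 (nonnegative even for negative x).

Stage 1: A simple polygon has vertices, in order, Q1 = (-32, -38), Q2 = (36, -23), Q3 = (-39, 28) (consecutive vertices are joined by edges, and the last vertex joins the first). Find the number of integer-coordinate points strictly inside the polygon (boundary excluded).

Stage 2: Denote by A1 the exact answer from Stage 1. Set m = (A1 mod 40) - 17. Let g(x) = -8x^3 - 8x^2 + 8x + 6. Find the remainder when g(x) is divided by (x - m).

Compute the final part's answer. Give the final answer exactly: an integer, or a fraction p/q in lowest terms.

22

Stage 1: cross terms: (-32*-23 - 36*-38)=2104, (36*28 - -39*-23)=111, (-39*-38 - -32*28)=2378; twice the area = |4593| = 4593; area = 4593/2; boundary points = 1 + 3 + 1 = 5; strictly interior points = area - boundary/2 + 1 = 2295; answer 2295
Stage 2: A1 = 2295; m = -2; remainder = value at the root: -8*(-2)^3 - 8*(-2)^2 + 8*(-2)^1 + 6 = (64) + (-32) + (-16) + (6) = 22; answer 22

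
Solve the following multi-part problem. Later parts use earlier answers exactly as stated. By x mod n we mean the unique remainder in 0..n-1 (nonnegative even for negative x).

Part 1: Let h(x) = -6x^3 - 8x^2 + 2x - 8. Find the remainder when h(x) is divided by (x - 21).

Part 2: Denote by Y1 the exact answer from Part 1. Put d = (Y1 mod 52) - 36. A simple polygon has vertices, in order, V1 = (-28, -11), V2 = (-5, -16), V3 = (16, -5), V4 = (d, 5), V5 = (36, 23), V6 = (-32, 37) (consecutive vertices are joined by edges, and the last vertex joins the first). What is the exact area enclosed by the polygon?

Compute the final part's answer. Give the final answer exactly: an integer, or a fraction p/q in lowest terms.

1679

Part 1: remainder = value at the root: -6*(21)^3 - 8*(21)^2 + 2*(21)^1 - 8 = (-55566) + (-3528) + (42) + (-8) = -59060; answer -59060
Part 2: Y1 = -59060; d = -24; cross terms: (-28*-16 - -5*-11)=393, (-5*-5 - 16*-16)=281, (16*5 - -24*-5)=-40, (-24*23 - 36*5)=-732, (36*37 - -32*23)=2068, (-32*-11 - -28*37)=1388; twice the area = |3358| = 3358; area = 1679; answer 1679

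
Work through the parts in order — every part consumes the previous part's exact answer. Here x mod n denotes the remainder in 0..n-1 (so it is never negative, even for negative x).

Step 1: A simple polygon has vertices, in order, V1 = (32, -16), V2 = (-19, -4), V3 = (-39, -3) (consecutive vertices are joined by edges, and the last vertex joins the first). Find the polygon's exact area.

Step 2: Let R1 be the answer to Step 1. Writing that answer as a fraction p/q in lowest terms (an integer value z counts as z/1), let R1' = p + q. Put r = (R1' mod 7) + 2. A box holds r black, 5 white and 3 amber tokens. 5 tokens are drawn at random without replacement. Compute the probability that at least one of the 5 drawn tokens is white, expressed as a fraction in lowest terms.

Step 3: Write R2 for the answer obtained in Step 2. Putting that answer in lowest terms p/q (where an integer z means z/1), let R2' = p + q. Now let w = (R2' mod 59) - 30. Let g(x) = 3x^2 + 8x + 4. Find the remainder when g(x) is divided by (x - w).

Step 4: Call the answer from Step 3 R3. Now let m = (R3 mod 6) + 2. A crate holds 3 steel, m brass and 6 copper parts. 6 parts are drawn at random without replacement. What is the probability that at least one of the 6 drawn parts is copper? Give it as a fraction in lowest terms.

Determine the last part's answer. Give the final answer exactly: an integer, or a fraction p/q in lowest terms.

Step 1: cross terms: (32*-4 - -19*-16)=-432, (-19*-3 - -39*-4)=-99, (-39*-16 - 32*-3)=720; twice the area = |189| = 189; area = 189/2; answer 189/2
Step 2: R1 = 189/2; threaded value p + q = 191; r = 4; total draws C(12,5) = 792; complement C(7,5) = 21; favorable 792 - 21 = 771; P = 257/264; answer 257/264
Step 3: R2 = 257/264; threaded value p + q = 521; w = 19; remainder = value at the root: 3*(19)^2 + 8*(19)^1 + 4 = (1083) + (152) + (4) = 1239; answer 1239
Step 4: R3 = 1239; m = 5; total draws C(14,6) = 3003; complement C(8,6) = 28; favorable 3003 - 28 = 2975; P = 425/429; answer 425/429

425/429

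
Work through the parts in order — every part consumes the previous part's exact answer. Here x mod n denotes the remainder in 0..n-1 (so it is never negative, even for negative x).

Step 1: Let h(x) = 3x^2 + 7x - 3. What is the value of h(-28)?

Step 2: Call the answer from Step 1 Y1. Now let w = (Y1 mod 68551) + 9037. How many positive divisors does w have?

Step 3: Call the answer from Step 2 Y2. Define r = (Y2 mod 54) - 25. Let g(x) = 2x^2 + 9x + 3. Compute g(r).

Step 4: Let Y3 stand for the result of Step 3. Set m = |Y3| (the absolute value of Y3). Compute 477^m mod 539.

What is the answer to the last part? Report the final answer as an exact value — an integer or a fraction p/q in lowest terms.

344

Step 1: 3*(-28)^2 + 7*(-28)^1 - 3 = (2352) + (-196) + (-3) = 2153; answer 2153
Step 2: Y1 = 2153; w = 11190; 11190 = 2 * 3 * 5 * 373; number of divisors = (1+1) * (1+1) * (1+1) * (1+1) = 16; answer 16
Step 3: Y2 = 16; r = -9; 2*(-9)^2 + 9*(-9)^1 + 3 = (162) + (-81) + (3) = 84; answer 84
Step 4: Y3 = 84; m = 84; squarings mod 539: 477^1=477, 477^2=71, 477^4=190, 477^8=526, 477^16=169, 477^32=533, 477^64=36; 477^84 = 477^4 * 477^16 * 477^64 = 344 (mod 539); answer 344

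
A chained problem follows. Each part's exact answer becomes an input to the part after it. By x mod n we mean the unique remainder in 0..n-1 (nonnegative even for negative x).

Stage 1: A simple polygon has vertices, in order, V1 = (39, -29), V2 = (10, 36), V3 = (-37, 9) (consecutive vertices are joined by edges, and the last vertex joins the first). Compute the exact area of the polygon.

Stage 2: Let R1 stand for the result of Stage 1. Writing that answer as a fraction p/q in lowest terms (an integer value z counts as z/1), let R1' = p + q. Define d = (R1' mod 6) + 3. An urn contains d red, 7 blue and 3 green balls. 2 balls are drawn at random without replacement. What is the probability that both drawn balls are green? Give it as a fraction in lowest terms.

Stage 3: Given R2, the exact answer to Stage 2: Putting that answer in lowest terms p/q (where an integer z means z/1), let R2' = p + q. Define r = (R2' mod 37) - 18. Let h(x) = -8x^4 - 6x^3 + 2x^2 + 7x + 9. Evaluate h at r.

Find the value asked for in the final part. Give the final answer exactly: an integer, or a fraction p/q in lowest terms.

-56628

Stage 1: cross terms: (39*36 - 10*-29)=1694, (10*9 - -37*36)=1422, (-37*-29 - 39*9)=722; twice the area = |3838| = 3838; area = 1919; answer 1919
Stage 2: R1 = 1919; threaded value p + q = 1920; d = 3; total draws C(13,2) = 78; favorable C(3,2) = 3; P = 1/26; answer 1/26
Stage 3: R2 = 1/26; threaded value p + q = 27; r = 9; -8*(9)^4 - 6*(9)^3 + 2*(9)^2 + 7*(9)^1 + 9 = (-52488) + (-4374) + (162) + (63) + (9) = -56628; answer -56628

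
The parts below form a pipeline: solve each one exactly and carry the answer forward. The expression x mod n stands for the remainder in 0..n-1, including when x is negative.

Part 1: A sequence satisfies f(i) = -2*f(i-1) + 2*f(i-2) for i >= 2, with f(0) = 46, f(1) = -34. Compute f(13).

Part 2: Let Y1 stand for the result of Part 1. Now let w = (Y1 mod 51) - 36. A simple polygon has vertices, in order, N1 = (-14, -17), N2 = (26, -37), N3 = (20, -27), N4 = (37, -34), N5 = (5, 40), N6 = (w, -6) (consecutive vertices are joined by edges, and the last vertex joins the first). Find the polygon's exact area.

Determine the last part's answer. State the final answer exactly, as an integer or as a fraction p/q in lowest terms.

1626

Part 1: f(2) = -2*(-34) + 2*(46) = 160; iterating: f(2)=160, f(3)=-388, f(4)=1096, f(5)=-2968, f(6)=8128, f(7)=-22192, f(8)=60640, f(9)=-165664, f(10)=452608, f(11)=-1236544, f(12)=3378304, f(13)=-9229696; answer -9229696
Part 2: Y1 = -9229696; w = -7; cross terms: (-14*-37 - 26*-17)=960, (26*-27 - 20*-37)=38, (20*-34 - 37*-27)=319, (37*40 - 5*-34)=1650, (5*-6 - -7*40)=250, (-7*-17 - -14*-6)=35; twice the area = |3252| = 3252; area = 1626; answer 1626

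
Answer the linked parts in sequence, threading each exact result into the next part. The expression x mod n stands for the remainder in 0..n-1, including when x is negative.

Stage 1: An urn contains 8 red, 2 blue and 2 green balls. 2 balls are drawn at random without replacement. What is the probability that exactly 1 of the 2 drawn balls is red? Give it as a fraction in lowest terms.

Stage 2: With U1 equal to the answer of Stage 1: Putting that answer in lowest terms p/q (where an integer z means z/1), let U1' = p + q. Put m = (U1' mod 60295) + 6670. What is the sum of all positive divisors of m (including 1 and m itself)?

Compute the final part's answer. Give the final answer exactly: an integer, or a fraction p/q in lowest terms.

Stage 1: total draws C(12,2) = 66; favorable C(8,1)*C(4,1) = 32; P = 16/33; answer 16/33
Stage 2: U1 = 16/33; threaded value p + q = 49; m = 6719; 6719 is prime, so its only divisors are 1 and 6719; sigma = 1 + 6719 = 6720; answer 6720

6720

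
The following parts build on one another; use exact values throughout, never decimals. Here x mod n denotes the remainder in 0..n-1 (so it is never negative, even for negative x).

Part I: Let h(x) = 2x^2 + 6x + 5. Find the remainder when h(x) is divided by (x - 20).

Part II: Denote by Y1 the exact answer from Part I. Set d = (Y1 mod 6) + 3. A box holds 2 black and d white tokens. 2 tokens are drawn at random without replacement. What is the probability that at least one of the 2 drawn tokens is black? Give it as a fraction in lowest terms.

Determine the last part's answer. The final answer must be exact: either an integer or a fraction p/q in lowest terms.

3/5

Part I: remainder = value at the root: 2*(20)^2 + 6*(20)^1 + 5 = (800) + (120) + (5) = 925; answer 925
Part II: Y1 = 925; d = 4; total draws C(6,2) = 15; complement C(4,2) = 6; favorable 15 - 6 = 9; P = 3/5; answer 3/5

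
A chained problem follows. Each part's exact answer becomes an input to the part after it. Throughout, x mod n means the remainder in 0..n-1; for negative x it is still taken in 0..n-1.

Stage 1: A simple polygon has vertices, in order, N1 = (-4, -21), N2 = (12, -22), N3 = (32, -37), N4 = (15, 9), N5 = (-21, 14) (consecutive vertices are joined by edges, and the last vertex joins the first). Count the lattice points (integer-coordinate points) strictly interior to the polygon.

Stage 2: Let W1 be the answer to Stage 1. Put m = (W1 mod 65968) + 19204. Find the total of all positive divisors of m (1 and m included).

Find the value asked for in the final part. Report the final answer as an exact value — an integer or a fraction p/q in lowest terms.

56448

Stage 1: cross terms: (-4*-22 - 12*-21)=340, (12*-37 - 32*-22)=260, (32*9 - 15*-37)=843, (15*14 - -21*9)=399, (-21*-21 - -4*14)=497; twice the area = |2339| = 2339; area = 2339/2; boundary points = 1 + 5 + 1 + 1 + 1 = 9; strictly interior points = area - boundary/2 + 1 = 1166; answer 1166
Stage 2: W1 = 1166; m = 20370; 20370 = 2 * 3 * 5 * 7 * 97; sigma = (1 + 2) * (1 + 3) * (1 + 5) * (1 + 7) * (1 + 97) = 3 * 4 * 6 * 8 * 98 = 56448; answer 56448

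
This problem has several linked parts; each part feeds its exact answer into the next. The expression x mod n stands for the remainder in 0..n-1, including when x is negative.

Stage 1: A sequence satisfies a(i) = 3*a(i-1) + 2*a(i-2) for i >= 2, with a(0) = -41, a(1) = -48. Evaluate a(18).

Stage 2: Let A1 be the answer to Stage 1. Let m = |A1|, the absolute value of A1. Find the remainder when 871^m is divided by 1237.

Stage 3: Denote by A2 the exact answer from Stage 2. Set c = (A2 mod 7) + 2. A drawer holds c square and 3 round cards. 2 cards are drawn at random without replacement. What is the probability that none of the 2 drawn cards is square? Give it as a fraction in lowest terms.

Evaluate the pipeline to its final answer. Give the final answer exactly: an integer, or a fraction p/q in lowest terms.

3/55

Stage 1: a(2) = 3*(-48) + 2*(-41) = -226; iterating: a(2)=-226, a(3)=-774, a(4)=-2774, a(5)=-9870, a(6)=-35158, a(7)=-125214, a(8)=-445958, a(9)=-1588302, a(10)=-5656822, a(11)=-20147070, a(12)=-71754854, a(13)=-255558702, a(14)=-910185814, a(15)=-3241674846, a(16)=-11545396166, a(17)=-41119538190, a(18)=-146449406902; answer -146449406902
Stage 2: A1 = -146449406902; m = 146449406902; squarings mod 1237: 871^1=871, 871^2=360, 871^4=952, 871^8=820, 871^16=709, 871^32=459, 871^64=391, 871^128=730, 871^256=990, 871^512=396, 871^1024=954, 871^2048=921, 871^4096=896, 871^8192=3, 871^16384=9, 871^32768=81, 871^65536=376, 871^131072=358, 871^262144=753, 871^524288=463, 871^1048576=368, 871^2097152=591, 871^4194304=447, 871^8388608=652, 871^16777216=813, 871^33554432=411, 871^67108864=689, 871^134217728=950, 871^268435456=727, 871^536870912=330, 871^1073741824=44, 871^2147483648=699, 871^4294967296=1223, 871^8589934592=196, 871^17179869184=69, 871^34359738368=1050, 871^68719476736=333, 871^137438953472=796; 871^146449406902 = 871^2 * 871^4 * 871^16 * 871^32 * 871^128 * 871^256 * 871^512 * 871^2048 * 871^4096 * 871^32768 * 871^1048576 * 871^16777216 * 871^134217728 * 871^268435456 * 871^8589934592 * 871^137438953472 = 650 (mod 1237); answer 650
Stage 3: A2 = 650; c = 8; total draws C(11,2) = 55; favorable C(3,2) = 3; P = 3/55; answer 3/55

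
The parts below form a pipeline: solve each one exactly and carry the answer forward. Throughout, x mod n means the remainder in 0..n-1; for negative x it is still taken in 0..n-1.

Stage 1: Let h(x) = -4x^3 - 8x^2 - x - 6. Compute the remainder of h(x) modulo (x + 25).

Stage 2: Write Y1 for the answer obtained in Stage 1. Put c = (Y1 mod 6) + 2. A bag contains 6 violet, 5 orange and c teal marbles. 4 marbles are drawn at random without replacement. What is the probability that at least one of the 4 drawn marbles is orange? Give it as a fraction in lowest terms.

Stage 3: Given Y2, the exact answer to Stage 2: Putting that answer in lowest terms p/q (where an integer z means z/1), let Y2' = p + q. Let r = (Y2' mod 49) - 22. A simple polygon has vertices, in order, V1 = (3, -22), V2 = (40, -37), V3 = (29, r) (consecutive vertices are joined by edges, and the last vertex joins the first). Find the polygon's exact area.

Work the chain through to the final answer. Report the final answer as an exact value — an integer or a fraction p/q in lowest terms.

Stage 1: remainder = value at the root: -4*(-25)^3 - 8*(-25)^2 - 1*(-25)^1 - 6 = (62500) + (-5000) + (25) + (-6) = 57519; answer 57519
Stage 2: Y1 = 57519; c = 5; total draws C(16,4) = 1820; complement C(11,4) = 330; favorable 1820 - 330 = 1490; P = 149/182; answer 149/182
Stage 3: Y2 = 149/182; threaded value p + q = 331; r = 15; cross terms: (3*-37 - 40*-22)=769, (40*15 - 29*-37)=1673, (29*-22 - 3*15)=-683; twice the area = |1759| = 1759; area = 1759/2; answer 1759/2

1759/2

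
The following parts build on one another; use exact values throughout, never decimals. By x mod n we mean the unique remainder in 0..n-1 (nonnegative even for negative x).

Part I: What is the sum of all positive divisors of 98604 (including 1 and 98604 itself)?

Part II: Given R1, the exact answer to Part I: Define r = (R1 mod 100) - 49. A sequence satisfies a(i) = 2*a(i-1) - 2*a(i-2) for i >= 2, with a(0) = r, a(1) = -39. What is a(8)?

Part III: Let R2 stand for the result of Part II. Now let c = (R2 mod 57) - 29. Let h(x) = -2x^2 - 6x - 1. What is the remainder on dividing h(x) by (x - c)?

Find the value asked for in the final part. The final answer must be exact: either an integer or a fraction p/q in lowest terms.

Part I: 98604 = 2^2 * 3^3 * 11 * 83; sigma = (1 + 2 + 4) * (1 + 3 + 9 + 27) * (1 + 11) * (1 + 83) = 7 * 40 * 12 * 84 = 282240; answer 282240
Part II: R1 = 282240; r = -9; a(2) = 2*(-39) - 2*(-9) = -60; iterating: a(2)=-60, a(3)=-42, a(4)=36, a(5)=156, a(6)=240, a(7)=168, a(8)=-144; answer -144
Part III: R2 = -144; c = -2; remainder = value at the root: -2*(-2)^2 - 6*(-2)^1 - 1 = (-8) + (12) + (-1) = 3; answer 3

3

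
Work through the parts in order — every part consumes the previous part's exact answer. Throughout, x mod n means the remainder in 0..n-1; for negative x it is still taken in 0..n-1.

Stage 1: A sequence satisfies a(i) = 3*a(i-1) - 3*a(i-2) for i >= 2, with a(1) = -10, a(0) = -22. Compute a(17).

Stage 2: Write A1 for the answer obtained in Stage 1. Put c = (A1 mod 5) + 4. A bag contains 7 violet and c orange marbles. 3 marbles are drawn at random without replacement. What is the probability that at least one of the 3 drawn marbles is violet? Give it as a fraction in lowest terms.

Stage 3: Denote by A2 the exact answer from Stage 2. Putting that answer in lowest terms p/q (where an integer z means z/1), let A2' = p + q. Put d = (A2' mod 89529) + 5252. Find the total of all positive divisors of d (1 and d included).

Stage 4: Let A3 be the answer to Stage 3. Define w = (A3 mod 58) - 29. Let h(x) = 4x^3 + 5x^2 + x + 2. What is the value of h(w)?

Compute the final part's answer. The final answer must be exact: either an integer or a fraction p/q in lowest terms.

Stage 1: a(2) = 3*(-10) - 3*(-22) = 36; iterating: a(2)=36, a(3)=138, a(4)=306, a(5)=504, a(6)=594, a(7)=270, a(8)=-972, a(9)=-3726, a(10)=-8262, a(11)=-13608, a(12)=-16038, a(13)=-7290, a(14)=26244, a(15)=100602, a(16)=223074, a(17)=367416; answer 367416
Stage 2: A1 = 367416; c = 5; total draws C(12,3) = 220; complement C(5,3) = 10; favorable 220 - 10 = 210; P = 21/22; answer 21/22
Stage 3: A2 = 21/22; threaded value p + q = 43; d = 5295; 5295 = 3 * 5 * 353; sigma = (1 + 3) * (1 + 5) * (1 + 353) = 4 * 6 * 354 = 8496; answer 8496
Stage 4: A3 = 8496; w = -1; 4*(-1)^3 + 5*(-1)^2 + 1*(-1)^1 + 2 = (-4) + (5) + (-1) + (2) = 2; answer 2

2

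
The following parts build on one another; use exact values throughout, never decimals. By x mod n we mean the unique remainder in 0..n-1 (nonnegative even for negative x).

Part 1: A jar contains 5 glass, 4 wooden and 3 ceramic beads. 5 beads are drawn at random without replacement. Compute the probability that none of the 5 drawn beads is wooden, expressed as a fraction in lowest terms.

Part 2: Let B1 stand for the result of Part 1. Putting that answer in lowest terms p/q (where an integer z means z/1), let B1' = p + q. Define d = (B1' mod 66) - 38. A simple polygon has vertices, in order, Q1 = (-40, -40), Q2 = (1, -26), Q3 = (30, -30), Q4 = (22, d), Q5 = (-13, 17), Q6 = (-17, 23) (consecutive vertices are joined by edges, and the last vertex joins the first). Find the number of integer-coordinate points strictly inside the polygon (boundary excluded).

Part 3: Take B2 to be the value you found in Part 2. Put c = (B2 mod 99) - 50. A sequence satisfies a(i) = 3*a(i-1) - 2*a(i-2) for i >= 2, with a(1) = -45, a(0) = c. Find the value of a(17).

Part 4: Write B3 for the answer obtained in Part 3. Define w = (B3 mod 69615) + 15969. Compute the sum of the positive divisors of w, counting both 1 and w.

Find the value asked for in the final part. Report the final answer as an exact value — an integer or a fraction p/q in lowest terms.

Part 1: total draws C(12,5) = 792; favorable C(8,5) = 56; P = 7/99; answer 7/99
Part 2: B1 = 7/99; threaded value p + q = 106; d = 2; cross terms: (-40*-26 - 1*-40)=1080, (1*-30 - 30*-26)=750, (30*2 - 22*-30)=720, (22*17 - -13*2)=400, (-13*23 - -17*17)=-10, (-17*-40 - -40*23)=1600; twice the area = |4540| = 4540; area = 2270; boundary points = 1 + 1 + 8 + 5 + 2 + 1 = 18; strictly interior points = area - boundary/2 + 1 = 2262; answer 2262
Part 3: B2 = 2262; c = 34; a(2) = 3*(-45) - 2*(34) = -203; iterating: a(2)=-203, a(3)=-519, a(4)=-1151, a(5)=-2415, a(6)=-4943, a(7)=-9999, a(8)=-20111, a(9)=-40335, a(10)=-80783, a(11)=-161679, a(12)=-323471, a(13)=-647055, a(14)=-1294223, a(15)=-2588559, a(16)=-5177231, a(17)=-10354575; answer -10354575
Part 4: B3 = -10354575; w = 34029; 34029 = 3^2 * 19 * 199; sigma = (1 + 3 + 9) * (1 + 19) * (1 + 199) = 13 * 20 * 200 = 52000; answer 52000

52000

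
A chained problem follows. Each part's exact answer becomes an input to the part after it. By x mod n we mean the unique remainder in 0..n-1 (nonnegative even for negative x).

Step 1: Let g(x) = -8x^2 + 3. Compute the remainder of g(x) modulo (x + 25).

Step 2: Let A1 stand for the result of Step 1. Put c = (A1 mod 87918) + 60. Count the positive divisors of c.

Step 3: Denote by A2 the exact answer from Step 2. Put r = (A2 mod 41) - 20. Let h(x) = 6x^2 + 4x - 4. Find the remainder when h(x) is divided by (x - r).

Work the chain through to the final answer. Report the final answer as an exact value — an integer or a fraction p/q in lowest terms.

1868

Step 1: remainder = value at the root: -8*(-25)^2 + 3 = (-5000) + (3) = -4997; answer -4997
Step 2: A1 = -4997; c = 82981; 82981 is prime, so its only divisors are 1 and 82981; count = 2; answer 2
Step 3: A2 = 2; r = -18; remainder = value at the root: 6*(-18)^2 + 4*(-18)^1 - 4 = (1944) + (-72) + (-4) = 1868; answer 1868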